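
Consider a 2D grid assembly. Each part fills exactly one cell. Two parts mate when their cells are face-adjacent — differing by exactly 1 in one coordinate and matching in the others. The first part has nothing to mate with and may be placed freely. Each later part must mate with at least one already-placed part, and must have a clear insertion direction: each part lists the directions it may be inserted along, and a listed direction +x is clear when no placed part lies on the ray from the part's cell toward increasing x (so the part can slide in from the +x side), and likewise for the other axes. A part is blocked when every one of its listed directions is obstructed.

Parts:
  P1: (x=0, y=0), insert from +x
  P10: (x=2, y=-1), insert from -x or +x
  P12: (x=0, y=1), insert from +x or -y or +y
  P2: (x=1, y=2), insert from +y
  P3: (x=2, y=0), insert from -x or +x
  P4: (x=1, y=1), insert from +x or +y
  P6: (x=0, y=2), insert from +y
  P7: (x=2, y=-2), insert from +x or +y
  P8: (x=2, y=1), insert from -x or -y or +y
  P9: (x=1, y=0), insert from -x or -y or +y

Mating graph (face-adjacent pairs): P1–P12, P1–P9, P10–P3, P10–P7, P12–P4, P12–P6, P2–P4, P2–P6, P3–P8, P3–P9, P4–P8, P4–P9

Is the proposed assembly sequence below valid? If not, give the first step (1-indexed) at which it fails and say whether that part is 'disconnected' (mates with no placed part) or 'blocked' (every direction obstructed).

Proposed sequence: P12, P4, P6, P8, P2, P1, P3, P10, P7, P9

Valid

1. P12@(0, 1) [+x clear] — {P12}
2. P4@(1, 1) [+x clear] — {P12, P4}
3. P6@(0, 2) [+y clear] — {P12, P4, P6}
4. P8@(2, 1) [-y clear] — {P12, P4, P6, P8}
5. P2@(1, 2) [+y clear] — {P12, P2, P4, P6, P8}
6. P1@(0, 0) [+x clear] — {P1, P12, P2, P4, P6, P8}
7. P3@(2, 0) [+x clear] — {P1, P12, P2, P3, P4, P6, P8}
8. P10@(2, -1) [-x clear] — {P1, P10, P12, P2, P3, P4, P6, P8}
9. P7@(2, -2) [+x clear] — {P1, P10, P12, P2, P3, P4, P6, P7, P8}
10. P9@(1, 0) [-y clear] — {P1, P10, P12, P2, P3, P4, P6, P7, P8, P9}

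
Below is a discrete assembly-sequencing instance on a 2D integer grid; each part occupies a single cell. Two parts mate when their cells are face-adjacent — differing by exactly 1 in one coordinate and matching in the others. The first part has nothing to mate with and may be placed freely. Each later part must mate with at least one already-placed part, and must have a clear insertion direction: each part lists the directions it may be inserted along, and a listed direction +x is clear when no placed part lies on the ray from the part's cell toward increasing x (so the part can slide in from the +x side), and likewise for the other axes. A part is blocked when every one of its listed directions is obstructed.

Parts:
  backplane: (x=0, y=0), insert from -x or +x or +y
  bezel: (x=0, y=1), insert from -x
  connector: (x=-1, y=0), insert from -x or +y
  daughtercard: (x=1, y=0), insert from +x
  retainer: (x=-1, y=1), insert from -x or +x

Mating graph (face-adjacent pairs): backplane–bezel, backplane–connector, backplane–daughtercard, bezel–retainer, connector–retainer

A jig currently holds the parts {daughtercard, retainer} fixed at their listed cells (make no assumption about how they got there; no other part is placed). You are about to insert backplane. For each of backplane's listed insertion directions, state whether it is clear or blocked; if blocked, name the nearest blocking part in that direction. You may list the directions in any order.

+x: blocked by daughtercard; +y: clear; -x: clear

-x: ray from backplane(0, 0) has no placed part ⇒ clear
+x: nearest on ray is daughtercard@(1, 0) ⇒ blocked
+y: ray from backplane(0, 0) has no placed part ⇒ clear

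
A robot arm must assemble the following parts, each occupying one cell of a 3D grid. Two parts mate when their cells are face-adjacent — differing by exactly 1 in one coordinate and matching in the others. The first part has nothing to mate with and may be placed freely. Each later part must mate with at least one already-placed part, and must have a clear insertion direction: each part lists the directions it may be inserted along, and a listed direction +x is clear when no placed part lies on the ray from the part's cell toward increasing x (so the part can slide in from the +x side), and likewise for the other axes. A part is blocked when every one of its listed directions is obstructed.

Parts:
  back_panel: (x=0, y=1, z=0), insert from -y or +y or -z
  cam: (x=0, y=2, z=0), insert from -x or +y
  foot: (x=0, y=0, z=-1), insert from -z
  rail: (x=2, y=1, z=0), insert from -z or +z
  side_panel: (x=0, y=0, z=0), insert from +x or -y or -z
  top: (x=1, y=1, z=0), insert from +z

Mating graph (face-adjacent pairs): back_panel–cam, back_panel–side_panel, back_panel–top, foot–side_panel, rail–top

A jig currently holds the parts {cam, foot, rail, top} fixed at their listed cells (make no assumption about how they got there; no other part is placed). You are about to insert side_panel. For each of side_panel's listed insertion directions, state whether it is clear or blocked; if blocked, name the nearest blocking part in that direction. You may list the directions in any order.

+x: clear; -y: clear; -z: blocked by foot

+x: ray from side_panel(0, 0, 0) has no placed part ⇒ clear
-y: ray from side_panel(0, 0, 0) has no placed part ⇒ clear
-z: nearest on ray is foot@(0, 0, -1) ⇒ blocked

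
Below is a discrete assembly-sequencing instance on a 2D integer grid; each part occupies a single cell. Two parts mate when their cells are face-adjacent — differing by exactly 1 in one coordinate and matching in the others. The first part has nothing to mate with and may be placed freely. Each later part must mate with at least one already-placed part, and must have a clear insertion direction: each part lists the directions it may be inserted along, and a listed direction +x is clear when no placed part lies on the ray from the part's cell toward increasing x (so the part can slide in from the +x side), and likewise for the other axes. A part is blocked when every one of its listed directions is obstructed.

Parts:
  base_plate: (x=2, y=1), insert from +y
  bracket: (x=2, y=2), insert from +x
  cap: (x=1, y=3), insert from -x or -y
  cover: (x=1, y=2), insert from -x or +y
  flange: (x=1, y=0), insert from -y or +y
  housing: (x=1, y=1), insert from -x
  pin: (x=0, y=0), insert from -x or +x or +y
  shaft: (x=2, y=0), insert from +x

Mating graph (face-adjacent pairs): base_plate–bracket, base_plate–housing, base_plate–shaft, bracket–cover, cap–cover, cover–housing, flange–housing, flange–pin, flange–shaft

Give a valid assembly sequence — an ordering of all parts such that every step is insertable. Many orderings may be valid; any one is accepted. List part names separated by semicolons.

1. flange@(1, 0) [-y clear] — {flange}
2. pin@(0, 0) [-x clear] — {flange, pin}
3. housing@(1, 1) [-x clear] — {flange, housing, pin}
4. cover@(1, 2) [-x clear] — {cover, flange, housing, pin}
5. base_plate@(2, 1) [+y clear] — {base_plate, cover, flange, housing, pin}
6. bracket@(2, 2) [+x clear] — {base_plate, bracket, cover, flange, housing, pin}
7. shaft@(2, 0) [+x clear] — {base_plate, bracket, cover, flange, housing, pin, shaft}
8. cap@(1, 3) [-x clear] — {base_plate, bracket, cap, cover, flange, housing, pin, shaft}

flange; pin; housing; cover; base_plate; bracket; shaft; cap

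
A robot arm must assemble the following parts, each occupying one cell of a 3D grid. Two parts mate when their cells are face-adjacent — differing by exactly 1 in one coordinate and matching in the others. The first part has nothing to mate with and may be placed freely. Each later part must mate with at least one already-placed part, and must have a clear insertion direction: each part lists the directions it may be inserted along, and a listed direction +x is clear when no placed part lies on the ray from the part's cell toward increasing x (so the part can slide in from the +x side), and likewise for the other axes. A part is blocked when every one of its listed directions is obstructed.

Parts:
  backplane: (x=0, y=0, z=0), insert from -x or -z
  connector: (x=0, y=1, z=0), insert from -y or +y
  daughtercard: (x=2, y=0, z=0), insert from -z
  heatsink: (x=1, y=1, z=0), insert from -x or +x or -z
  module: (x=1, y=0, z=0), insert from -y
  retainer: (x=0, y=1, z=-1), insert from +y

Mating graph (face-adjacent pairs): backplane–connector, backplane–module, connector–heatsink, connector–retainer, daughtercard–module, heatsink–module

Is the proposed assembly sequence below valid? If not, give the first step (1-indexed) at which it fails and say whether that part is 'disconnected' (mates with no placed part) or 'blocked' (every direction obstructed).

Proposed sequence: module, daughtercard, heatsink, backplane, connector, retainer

Valid

1. module@(1, 0, 0) [-y clear] — {module}
2. daughtercard@(2, 0, 0) [-z clear] — {daughtercard, module}
3. heatsink@(1, 1, 0) [-x clear] — {daughtercard, heatsink, module}
4. backplane@(0, 0, 0) [-x clear] — {backplane, daughtercard, heatsink, module}
5. connector@(0, 1, 0) [+y clear] — {backplane, connector, daughtercard, heatsink, module}
6. retainer@(0, 1, -1) [+y clear] — {backplane, connector, daughtercard, heatsink, module, retainer}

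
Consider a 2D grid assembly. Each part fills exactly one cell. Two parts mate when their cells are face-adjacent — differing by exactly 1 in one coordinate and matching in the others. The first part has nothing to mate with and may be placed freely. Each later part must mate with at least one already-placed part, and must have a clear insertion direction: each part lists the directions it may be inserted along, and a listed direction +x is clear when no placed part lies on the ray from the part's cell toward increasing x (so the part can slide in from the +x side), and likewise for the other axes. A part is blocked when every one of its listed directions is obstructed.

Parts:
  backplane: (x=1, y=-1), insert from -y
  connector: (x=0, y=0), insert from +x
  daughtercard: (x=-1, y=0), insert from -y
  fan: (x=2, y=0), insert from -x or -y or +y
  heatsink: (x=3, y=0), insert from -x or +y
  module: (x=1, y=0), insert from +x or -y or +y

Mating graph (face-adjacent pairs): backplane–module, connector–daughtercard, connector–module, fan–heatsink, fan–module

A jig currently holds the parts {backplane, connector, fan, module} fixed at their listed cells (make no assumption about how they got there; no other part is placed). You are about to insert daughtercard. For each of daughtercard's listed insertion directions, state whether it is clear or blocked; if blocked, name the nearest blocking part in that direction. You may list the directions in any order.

-y: ray from daughtercard(-1, 0) has no placed part ⇒ clear

-y: clear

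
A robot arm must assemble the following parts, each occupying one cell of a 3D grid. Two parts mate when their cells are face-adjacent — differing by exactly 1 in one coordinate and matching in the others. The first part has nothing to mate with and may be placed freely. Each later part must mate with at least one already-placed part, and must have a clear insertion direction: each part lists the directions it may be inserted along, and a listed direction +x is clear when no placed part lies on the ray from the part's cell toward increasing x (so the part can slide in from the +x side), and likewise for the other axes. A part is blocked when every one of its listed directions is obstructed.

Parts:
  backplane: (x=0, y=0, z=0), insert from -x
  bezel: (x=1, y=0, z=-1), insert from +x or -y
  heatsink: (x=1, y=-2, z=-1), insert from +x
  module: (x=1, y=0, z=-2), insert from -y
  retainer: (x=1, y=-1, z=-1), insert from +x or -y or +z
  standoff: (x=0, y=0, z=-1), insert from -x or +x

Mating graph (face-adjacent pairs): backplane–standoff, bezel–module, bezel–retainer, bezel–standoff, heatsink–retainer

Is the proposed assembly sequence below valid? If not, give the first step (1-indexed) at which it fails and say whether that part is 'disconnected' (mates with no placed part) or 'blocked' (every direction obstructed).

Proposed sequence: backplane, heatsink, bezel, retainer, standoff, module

1. backplane@(0, 0, 0) [-x clear] — {backplane}
2. heatsink@(1, -2, -1) — no placed neighbour ⇒ disconnected

Invalid at step 2 (disconnected)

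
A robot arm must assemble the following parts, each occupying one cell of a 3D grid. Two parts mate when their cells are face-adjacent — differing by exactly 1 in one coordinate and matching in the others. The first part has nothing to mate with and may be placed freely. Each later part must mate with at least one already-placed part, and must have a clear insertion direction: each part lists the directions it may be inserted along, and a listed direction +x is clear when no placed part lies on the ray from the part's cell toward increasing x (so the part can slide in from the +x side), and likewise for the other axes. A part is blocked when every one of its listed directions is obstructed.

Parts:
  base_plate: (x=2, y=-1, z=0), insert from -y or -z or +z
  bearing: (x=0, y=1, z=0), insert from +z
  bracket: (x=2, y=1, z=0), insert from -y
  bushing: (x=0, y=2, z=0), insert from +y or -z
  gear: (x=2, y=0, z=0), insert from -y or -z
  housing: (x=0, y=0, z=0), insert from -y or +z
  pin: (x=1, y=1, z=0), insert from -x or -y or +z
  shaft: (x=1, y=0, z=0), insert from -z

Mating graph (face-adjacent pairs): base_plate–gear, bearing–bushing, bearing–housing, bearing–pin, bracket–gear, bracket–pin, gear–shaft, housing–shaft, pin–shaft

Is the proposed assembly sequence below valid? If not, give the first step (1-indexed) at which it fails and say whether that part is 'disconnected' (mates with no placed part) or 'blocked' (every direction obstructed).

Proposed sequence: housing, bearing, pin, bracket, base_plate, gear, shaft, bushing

1. housing@(0, 0, 0) [-y clear] — {housing}
2. bearing@(0, 1, 0) [+z clear] — {bearing, housing}
3. pin@(1, 1, 0) [-y clear] — {bearing, housing, pin}
4. bracket@(2, 1, 0) [-y clear] — {bearing, bracket, housing, pin}
5. base_plate@(2, -1, 0) — no placed neighbour ⇒ disconnected

Invalid at step 5 (disconnected)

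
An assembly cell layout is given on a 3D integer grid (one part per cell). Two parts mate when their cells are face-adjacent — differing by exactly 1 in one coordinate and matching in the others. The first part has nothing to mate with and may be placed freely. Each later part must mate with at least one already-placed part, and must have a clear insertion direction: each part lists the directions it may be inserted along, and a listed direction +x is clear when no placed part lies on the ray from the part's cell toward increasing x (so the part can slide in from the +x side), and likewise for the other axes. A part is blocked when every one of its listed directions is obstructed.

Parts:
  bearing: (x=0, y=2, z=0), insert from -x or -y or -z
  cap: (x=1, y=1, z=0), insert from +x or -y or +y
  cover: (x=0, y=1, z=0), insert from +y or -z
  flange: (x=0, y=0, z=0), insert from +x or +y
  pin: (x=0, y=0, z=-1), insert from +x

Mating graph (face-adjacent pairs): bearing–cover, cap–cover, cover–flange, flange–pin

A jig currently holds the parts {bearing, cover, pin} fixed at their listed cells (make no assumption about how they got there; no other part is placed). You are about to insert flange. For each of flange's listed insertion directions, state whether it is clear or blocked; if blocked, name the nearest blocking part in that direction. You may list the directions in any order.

+x: ray from flange(0, 0, 0) has no placed part ⇒ clear
+y: nearest on ray is cover@(0, 1, 0) ⇒ blocked

+x: clear; +y: blocked by cover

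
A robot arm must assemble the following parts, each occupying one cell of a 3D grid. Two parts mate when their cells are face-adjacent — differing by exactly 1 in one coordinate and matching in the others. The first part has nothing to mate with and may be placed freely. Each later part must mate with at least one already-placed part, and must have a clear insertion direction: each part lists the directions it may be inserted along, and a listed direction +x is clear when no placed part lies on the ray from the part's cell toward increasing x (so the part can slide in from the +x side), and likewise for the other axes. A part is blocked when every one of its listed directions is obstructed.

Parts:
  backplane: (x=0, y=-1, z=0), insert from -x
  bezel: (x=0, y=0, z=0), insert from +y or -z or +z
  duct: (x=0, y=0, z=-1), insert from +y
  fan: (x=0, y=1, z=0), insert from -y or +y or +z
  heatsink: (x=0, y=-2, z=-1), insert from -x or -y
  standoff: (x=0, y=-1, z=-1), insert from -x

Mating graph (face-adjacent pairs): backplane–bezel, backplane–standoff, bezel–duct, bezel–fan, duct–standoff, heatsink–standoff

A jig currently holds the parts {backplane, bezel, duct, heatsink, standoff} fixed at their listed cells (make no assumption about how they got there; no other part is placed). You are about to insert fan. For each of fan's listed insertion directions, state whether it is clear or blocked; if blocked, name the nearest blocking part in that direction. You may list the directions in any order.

+y: clear; +z: clear; -y: blocked by bezel

-y: nearest on ray is bezel@(0, 0, 0) ⇒ blocked
+y: ray from fan(0, 1, 0) has no placed part ⇒ clear
+z: ray from fan(0, 1, 0) has no placed part ⇒ clear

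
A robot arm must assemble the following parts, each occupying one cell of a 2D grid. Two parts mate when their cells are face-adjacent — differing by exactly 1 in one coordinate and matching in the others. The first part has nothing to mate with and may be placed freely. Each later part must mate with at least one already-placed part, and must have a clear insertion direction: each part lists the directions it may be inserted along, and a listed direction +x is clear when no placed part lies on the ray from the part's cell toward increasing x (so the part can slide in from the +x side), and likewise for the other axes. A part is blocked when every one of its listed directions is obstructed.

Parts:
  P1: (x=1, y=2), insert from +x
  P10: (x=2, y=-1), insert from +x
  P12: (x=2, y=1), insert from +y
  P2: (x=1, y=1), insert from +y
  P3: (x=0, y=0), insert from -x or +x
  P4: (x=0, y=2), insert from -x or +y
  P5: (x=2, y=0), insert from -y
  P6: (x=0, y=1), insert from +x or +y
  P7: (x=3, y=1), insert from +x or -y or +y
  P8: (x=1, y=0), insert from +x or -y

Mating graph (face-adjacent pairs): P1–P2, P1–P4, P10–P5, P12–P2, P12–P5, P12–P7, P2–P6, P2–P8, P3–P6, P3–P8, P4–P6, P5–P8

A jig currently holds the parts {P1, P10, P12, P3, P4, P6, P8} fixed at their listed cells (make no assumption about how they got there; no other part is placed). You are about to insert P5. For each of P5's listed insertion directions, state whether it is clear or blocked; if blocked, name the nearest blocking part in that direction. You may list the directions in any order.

-y: blocked by P10

-y: nearest on ray is P10@(2, -1) ⇒ blocked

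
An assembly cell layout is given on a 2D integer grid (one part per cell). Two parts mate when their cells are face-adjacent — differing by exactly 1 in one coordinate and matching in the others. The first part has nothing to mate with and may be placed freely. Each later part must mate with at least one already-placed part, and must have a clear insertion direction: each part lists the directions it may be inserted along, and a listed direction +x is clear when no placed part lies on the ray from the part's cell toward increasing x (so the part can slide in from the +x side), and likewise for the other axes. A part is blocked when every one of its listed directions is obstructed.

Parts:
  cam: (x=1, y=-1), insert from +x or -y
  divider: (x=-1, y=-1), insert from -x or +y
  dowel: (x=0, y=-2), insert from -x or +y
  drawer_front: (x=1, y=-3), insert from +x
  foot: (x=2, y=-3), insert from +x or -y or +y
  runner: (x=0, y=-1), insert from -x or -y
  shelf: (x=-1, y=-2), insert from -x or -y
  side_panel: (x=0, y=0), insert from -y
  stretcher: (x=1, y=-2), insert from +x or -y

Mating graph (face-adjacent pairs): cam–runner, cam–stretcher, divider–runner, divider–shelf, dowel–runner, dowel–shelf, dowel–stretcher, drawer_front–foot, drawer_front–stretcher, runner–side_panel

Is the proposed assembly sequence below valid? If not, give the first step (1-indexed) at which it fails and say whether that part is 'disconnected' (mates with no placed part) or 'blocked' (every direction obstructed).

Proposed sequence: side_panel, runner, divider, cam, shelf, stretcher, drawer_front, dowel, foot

1. side_panel@(0, 0) [-y clear] — {side_panel}
2. runner@(0, -1) [-x clear] — {runner, side_panel}
3. divider@(-1, -1) [-x clear] — {divider, runner, side_panel}
4. cam@(1, -1) [+x clear] — {cam, divider, runner, side_panel}
5. shelf@(-1, -2) [-x clear] — {cam, divider, runner, shelf, side_panel}
6. stretcher@(1, -2) [+x clear] — {cam, divider, runner, shelf, side_panel, stretcher}
7. drawer_front@(1, -3) [+x clear] — {cam, divider, drawer_front, runner, shelf, side_panel, stretcher}
8. dowel@(0, -2) — -x/+y all obstructed ⇒ blocked

Invalid at step 8 (blocked)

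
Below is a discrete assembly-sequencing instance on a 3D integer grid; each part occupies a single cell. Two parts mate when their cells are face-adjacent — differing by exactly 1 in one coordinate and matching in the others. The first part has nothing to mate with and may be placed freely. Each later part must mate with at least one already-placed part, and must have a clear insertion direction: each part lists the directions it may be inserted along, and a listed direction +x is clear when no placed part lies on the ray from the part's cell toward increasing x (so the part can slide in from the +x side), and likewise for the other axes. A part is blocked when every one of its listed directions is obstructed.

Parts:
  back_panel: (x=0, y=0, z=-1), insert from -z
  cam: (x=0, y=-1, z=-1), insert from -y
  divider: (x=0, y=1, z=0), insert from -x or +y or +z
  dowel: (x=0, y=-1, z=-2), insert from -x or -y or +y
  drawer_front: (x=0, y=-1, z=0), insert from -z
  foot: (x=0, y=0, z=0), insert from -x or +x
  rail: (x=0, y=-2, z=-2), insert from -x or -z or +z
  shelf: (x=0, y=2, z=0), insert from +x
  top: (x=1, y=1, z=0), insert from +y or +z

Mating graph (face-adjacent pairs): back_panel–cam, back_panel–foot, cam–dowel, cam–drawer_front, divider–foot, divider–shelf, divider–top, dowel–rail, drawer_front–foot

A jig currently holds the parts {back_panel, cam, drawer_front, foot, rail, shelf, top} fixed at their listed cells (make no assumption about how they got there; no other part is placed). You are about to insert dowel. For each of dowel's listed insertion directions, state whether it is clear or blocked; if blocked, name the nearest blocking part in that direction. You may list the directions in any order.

+y: clear; -x: clear; -y: blocked by rail

-x: ray from dowel(0, -1, -2) has no placed part ⇒ clear
-y: nearest on ray is rail@(0, -2, -2) ⇒ blocked
+y: ray from dowel(0, -1, -2) has no placed part ⇒ clear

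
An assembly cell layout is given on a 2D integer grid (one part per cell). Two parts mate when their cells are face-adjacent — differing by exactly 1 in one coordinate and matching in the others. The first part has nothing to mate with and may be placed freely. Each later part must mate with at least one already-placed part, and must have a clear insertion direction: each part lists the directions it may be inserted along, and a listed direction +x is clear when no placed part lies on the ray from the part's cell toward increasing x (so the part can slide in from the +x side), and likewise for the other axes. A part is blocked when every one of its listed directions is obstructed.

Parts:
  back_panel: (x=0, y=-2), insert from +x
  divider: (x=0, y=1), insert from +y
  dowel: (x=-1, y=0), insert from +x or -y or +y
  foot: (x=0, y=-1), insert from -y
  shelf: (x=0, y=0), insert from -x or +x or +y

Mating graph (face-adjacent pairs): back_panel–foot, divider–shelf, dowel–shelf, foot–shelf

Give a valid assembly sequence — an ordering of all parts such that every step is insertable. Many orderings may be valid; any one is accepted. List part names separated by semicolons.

shelf; foot; back_panel; divider; dowel

1. shelf@(0, 0) [-x clear] — {shelf}
2. foot@(0, -1) [-y clear] — {foot, shelf}
3. back_panel@(0, -2) [+x clear] — {back_panel, foot, shelf}
4. divider@(0, 1) [+y clear] — {back_panel, divider, foot, shelf}
5. dowel@(-1, 0) [-y clear] — {back_panel, divider, dowel, foot, shelf}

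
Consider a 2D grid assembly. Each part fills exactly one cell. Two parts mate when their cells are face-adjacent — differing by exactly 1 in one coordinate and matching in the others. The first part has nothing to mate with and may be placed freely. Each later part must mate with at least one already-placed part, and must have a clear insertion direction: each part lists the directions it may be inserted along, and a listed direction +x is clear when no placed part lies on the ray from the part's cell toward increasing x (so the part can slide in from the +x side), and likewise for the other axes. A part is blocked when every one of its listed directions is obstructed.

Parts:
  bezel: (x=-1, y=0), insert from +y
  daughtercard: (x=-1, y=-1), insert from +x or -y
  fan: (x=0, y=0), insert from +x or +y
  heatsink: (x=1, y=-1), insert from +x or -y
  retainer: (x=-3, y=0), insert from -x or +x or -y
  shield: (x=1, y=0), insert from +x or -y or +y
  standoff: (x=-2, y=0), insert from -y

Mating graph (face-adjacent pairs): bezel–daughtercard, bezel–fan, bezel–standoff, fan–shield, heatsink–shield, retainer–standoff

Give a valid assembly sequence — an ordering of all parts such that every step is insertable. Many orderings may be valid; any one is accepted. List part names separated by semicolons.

retainer; standoff; bezel; fan; shield; heatsink; daughtercard

1. retainer@(-3, 0) [-x clear] — {retainer}
2. standoff@(-2, 0) [-y clear] — {retainer, standoff}
3. bezel@(-1, 0) [+y clear] — {bezel, retainer, standoff}
4. fan@(0, 0) [+x clear] — {bezel, fan, retainer, standoff}
5. shield@(1, 0) [+x clear] — {bezel, fan, retainer, shield, standoff}
6. heatsink@(1, -1) [+x clear] — {bezel, fan, heatsink, retainer, shield, standoff}
7. daughtercard@(-1, -1) [-y clear] — {bezel, daughtercard, fan, heatsink, retainer, shield, standoff}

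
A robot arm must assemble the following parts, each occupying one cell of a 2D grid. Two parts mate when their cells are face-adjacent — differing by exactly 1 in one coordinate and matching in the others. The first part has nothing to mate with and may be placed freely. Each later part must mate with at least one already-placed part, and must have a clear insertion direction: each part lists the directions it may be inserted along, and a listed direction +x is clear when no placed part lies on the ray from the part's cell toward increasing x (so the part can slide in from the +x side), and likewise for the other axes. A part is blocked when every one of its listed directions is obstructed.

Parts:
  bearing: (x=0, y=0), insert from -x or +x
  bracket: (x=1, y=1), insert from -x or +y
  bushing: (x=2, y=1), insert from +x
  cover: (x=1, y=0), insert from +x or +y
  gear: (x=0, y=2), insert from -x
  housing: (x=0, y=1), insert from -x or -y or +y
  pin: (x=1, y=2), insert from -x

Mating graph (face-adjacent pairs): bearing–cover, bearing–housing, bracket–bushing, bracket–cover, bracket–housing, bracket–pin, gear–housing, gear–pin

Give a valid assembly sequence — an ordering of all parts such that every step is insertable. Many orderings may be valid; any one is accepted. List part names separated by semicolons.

1. bearing@(0, 0) [-x clear] — {bearing}
2. housing@(0, 1) [-x clear] — {bearing, housing}
3. bracket@(1, 1) [+y clear] — {bearing, bracket, housing}
4. cover@(1, 0) [+x clear] — {bearing, bracket, cover, housing}
5. bushing@(2, 1) [+x clear] — {bearing, bracket, bushing, cover, housing}
6. pin@(1, 2) [-x clear] — {bearing, bracket, bushing, cover, housing, pin}
7. gear@(0, 2) [-x clear] — {bearing, bracket, bushing, cover, gear, housing, pin}

bearing; housing; bracket; cover; bushing; pin; gear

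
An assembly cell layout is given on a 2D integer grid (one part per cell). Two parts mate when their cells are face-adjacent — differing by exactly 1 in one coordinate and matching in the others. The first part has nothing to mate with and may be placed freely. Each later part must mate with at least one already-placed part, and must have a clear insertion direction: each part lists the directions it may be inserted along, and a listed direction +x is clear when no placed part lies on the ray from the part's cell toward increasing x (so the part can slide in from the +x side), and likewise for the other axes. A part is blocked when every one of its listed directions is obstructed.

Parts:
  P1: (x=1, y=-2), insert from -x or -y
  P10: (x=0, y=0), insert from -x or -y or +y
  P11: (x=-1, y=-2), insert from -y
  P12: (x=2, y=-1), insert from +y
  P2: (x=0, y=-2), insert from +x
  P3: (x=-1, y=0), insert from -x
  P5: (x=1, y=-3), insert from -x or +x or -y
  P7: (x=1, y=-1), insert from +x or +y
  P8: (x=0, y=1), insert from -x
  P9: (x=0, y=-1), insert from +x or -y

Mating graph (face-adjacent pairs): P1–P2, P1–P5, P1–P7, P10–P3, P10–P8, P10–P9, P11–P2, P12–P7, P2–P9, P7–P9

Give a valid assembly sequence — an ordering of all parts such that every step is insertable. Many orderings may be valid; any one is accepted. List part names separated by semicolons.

P12; P7; P9; P10; P3; P8; P2; P1; P5; P11

1. P12@(2, -1) [+y clear] — {P12}
2. P7@(1, -1) [+y clear] — {P12, P7}
3. P9@(0, -1) [-y clear] — {P12, P7, P9}
4. P10@(0, 0) [-x clear] — {P10, P12, P7, P9}
5. P3@(-1, 0) [-x clear] — {P10, P12, P3, P7, P9}
6. P8@(0, 1) [-x clear] — {P10, P12, P3, P7, P8, P9}
7. P2@(0, -2) [+x clear] — {P10, P12, P2, P3, P7, P8, P9}
8. P1@(1, -2) [-y clear] — {P1, P10, P12, P2, P3, P7, P8, P9}
9. P5@(1, -3) [-x clear] — {P1, P10, P12, P2, P3, P5, P7, P8, P9}
10. P11@(-1, -2) [-y clear] — {P1, P10, P11, P12, P2, P3, P5, P7, P8, P9}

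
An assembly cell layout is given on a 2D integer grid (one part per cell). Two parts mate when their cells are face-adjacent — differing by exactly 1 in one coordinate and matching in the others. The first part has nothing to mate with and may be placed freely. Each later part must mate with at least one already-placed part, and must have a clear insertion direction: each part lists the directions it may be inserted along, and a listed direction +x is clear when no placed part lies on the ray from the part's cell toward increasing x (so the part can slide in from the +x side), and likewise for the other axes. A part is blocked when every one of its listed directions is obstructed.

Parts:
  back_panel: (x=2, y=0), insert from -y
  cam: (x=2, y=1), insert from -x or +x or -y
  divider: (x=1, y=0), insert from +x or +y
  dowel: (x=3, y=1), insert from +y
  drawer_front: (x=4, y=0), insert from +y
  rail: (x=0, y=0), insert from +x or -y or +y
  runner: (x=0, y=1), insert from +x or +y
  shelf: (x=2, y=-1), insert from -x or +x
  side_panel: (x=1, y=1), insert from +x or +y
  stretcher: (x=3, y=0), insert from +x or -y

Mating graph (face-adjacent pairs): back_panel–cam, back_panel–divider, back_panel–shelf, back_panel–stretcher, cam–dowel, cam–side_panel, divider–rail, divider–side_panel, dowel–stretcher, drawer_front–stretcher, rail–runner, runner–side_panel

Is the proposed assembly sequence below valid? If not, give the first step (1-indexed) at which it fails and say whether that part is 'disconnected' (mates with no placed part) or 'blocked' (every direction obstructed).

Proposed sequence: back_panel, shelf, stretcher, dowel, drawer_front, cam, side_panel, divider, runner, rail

Invalid at step 8 (blocked)

1. back_panel@(2, 0) [-y clear] — {back_panel}
2. shelf@(2, -1) [-x clear] — {back_panel, shelf}
3. stretcher@(3, 0) [+x clear] — {back_panel, shelf, stretcher}
4. dowel@(3, 1) [+y clear] — {back_panel, dowel, shelf, stretcher}
5. drawer_front@(4, 0) [+y clear] — {back_panel, dowel, drawer_front, shelf, stretcher}
6. cam@(2, 1) [-x clear] — {back_panel, cam, dowel, drawer_front, shelf, stretcher}
7. side_panel@(1, 1) [+y clear] — {back_panel, cam, dowel, drawer_front, shelf, side_panel, stretcher}
8. divider@(1, 0) — +x/+y all obstructed ⇒ blocked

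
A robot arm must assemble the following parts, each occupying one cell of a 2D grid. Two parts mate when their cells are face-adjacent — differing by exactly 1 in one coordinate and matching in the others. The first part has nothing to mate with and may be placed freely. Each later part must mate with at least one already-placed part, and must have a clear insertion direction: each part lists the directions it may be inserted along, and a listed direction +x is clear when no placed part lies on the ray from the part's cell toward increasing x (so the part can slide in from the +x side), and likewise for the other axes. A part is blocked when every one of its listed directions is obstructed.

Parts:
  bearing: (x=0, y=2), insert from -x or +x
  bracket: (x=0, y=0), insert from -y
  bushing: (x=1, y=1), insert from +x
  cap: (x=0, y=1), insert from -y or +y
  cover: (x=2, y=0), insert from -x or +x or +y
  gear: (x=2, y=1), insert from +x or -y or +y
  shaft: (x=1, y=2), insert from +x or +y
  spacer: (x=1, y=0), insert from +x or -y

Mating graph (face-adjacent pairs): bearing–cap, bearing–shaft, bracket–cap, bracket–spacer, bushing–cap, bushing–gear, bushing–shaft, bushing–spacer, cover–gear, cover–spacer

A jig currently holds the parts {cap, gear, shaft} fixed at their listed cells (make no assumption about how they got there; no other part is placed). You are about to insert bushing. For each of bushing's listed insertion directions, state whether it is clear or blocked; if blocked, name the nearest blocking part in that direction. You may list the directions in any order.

+x: nearest on ray is gear@(2, 1) ⇒ blocked

+x: blocked by gear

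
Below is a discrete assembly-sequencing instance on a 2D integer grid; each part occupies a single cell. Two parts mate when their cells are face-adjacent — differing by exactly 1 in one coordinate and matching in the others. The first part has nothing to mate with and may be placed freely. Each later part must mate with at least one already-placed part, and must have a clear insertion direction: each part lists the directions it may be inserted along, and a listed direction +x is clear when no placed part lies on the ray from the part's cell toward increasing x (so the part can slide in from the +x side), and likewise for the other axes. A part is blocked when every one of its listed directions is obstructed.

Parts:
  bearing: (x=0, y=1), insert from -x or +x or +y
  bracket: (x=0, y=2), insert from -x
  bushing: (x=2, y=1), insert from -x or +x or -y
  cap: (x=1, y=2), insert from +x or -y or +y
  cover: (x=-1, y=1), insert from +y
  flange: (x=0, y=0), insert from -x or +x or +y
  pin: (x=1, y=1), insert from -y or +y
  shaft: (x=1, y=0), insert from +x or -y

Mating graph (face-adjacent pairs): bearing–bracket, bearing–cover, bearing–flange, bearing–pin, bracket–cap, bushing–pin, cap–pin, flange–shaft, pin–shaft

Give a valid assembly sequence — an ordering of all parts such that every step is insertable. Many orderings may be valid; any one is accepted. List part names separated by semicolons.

1. shaft@(1, 0) [+x clear] — {shaft}
2. flange@(0, 0) [-x clear] — {flange, shaft}
3. bearing@(0, 1) [-x clear] — {bearing, flange, shaft}
4. cover@(-1, 1) [+y clear] — {bearing, cover, flange, shaft}
5. bracket@(0, 2) [-x clear] — {bearing, bracket, cover, flange, shaft}
6. pin@(1, 1) [+y clear] — {bearing, bracket, cover, flange, pin, shaft}
7. cap@(1, 2) [+x clear] — {bearing, bracket, cap, cover, flange, pin, shaft}
8. bushing@(2, 1) [+x clear] — {bearing, bracket, bushing, cap, cover, flange, pin, shaft}

shaft; flange; bearing; cover; bracket; pin; cap; bushing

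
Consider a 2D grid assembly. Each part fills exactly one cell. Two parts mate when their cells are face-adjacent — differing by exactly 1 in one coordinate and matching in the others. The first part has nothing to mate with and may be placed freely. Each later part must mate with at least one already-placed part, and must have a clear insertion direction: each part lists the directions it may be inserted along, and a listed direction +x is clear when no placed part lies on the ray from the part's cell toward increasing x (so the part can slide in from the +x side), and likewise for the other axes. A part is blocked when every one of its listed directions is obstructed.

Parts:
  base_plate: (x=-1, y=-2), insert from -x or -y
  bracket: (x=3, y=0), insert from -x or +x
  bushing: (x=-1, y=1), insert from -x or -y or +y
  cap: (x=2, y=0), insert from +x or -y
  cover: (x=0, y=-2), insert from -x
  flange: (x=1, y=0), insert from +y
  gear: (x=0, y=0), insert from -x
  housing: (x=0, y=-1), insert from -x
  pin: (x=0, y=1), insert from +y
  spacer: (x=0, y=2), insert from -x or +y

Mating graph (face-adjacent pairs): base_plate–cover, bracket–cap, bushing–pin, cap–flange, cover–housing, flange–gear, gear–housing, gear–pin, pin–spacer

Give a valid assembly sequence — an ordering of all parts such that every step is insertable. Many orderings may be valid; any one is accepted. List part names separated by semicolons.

flange; gear; housing; cover; pin; spacer; cap; bushing; base_plate; bracket

1. flange@(1, 0) [+y clear] — {flange}
2. gear@(0, 0) [-x clear] — {flange, gear}
3. housing@(0, -1) [-x clear] — {flange, gear, housing}
4. cover@(0, -2) [-x clear] — {cover, flange, gear, housing}
5. pin@(0, 1) [+y clear] — {cover, flange, gear, housing, pin}
6. spacer@(0, 2) [-x clear] — {cover, flange, gear, housing, pin, spacer}
7. cap@(2, 0) [+x clear] — {cap, cover, flange, gear, housing, pin, spacer}
8. bushing@(-1, 1) [-x clear] — {bushing, cap, cover, flange, gear, housing, pin, spacer}
9. base_plate@(-1, -2) [-x clear] — {base_plate, bushing, cap, cover, flange, gear, housing, pin, spacer}
10. bracket@(3, 0) [+x clear] — {base_plate, bracket, bushing, cap, cover, flange, gear, housing, pin, spacer}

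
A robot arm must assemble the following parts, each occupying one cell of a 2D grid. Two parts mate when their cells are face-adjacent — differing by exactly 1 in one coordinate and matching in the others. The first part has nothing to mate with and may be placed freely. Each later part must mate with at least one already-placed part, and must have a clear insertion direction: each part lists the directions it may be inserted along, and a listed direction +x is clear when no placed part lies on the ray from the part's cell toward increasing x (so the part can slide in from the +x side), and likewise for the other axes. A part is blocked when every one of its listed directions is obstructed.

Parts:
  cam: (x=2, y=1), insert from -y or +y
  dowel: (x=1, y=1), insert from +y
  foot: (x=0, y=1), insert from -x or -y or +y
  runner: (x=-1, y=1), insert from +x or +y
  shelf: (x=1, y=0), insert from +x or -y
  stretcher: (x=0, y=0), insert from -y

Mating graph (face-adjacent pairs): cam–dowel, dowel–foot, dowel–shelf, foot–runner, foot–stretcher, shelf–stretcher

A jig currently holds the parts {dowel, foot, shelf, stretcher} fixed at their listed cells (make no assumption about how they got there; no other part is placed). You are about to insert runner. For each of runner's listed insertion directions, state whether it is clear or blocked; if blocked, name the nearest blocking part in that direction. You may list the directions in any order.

+x: blocked by foot; +y: clear

+x: nearest on ray is foot@(0, 1) ⇒ blocked
+y: ray from runner(-1, 1) has no placed part ⇒ clear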